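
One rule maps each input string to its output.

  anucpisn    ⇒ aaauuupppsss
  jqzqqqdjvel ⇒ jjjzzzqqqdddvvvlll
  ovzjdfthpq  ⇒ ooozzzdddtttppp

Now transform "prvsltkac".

pppvvvlllkkkccc

The transformation: keep every other character starting from the first (positions 1st, 3rd, 5th, ...), then repeat every character 3 times.
"prvsltkac" → "pvlkc" → "pppvvvlllkkkccc".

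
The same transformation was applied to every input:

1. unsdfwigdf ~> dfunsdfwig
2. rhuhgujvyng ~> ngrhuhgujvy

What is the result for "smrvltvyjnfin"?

Rule — move the last 2 characters to the front (rotate right by 2).
For "smrvltvyjnfin" the result is "insmrvltvyjnf".

insmrvltvyjnf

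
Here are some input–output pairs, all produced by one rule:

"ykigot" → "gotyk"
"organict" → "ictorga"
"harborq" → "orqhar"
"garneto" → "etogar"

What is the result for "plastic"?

ticpla

The pattern: move the last 3 characters to the front (rotate right by 3), then delete the last character.
Working it through for "plastic": intermediate "ticplas", final "ticpla".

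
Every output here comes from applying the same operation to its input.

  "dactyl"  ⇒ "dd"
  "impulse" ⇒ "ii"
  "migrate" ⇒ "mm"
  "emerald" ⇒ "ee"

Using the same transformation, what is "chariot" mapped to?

In each case the input is transformed by: double every character, then keep only the first 2 characters.
On "chariot": the first step gives "cchhaarriioott", and the second then gives "cc".

cc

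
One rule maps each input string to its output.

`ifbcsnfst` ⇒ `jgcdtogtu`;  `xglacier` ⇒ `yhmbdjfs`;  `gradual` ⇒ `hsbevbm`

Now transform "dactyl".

ebduzm

What's happening: shift every letter 1 place forward in the alphabet (wrapping around).
For "dactyl" the result is "ebduzm".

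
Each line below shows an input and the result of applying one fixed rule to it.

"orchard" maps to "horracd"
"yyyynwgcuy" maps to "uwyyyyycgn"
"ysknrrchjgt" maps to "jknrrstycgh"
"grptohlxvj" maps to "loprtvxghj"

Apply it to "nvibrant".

nnrtvabi

Rule — sort the characters into alphabetical order, then move the first 3 characters to the end (rotate left by 3).
For "nvibrant", step one produces "abinnrtv"; step two turns that into "nnrtvabi".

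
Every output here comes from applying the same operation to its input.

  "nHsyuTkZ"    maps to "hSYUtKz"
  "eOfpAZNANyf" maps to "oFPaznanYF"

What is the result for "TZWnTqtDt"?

Looking at the pairs, the operation is to delete the first character, then flip the case of every letter.
On "TZWnTqtDt": the first step gives "ZWnTqtDt", and the second then gives "zwNtQTdT".

zwNtQTdT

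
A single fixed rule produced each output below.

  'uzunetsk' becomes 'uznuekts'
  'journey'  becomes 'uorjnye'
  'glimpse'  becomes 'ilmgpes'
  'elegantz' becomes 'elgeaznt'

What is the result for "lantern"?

natlenr

Looking at the pairs, the operation is to move the first 2 characters to the end (rotate left by 2), then take characters alternately from the front and the back (1st, last, 2nd, 2nd-last, ...).
For "lantern", step one produces "nternla"; step two turns that into "natlenr".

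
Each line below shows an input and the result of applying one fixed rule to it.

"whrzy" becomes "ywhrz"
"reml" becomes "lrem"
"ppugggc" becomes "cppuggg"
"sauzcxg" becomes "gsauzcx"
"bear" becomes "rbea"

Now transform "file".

efil

Rule — move the last character to the front.
"file" → "efil".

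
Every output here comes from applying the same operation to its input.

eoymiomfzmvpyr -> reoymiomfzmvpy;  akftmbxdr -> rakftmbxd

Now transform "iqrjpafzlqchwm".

In each case the input is transformed by: move the last character to the front.
On "iqrjpafzlqchwm" that produces "miqrjpafzlqchw".

miqrjpafzlqchw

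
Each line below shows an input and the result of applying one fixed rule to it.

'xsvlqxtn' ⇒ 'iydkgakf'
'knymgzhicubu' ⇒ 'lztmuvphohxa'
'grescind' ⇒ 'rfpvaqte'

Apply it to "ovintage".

Each output is the input with this applied: shift every letter 13 places forward in the alphabet (wrapping around) — i.e. ROT13, then move the first 2 characters to the end (rotate left by 2).
"ovintage" → "vagntrbi".
(Check on "knymgzhicubu": → "xalztmuvphoh" → "lztmuvphohxa" ✓)

vagntrbi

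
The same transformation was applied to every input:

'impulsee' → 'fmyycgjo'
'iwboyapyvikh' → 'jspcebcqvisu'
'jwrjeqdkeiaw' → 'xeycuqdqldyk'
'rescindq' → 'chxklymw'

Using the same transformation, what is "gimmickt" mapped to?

cwenacgg

In each case the input is transformed by: swap the front and back halves of the string, then shift every letter 6 places backward in the alphabet (wrapping around).
On "gimmickt": the first step gives "icktgimm", and the second then gives "cwenacgg".
(Check on "rescindq": → "indqresc" → "chxklymw" ✓)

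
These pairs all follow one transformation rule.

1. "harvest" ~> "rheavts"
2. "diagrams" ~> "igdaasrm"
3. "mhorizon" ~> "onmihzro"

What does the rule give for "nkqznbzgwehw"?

Looking at the pairs, the operation is to sort the characters into reverse alphabetical order, then move the first 3 characters to the end (rotate left by 3).
"nkqznbzgwehw" → "zzwwqnnkhgeb" → "wqnnkhgebzzw".

wqnnkhgebzzw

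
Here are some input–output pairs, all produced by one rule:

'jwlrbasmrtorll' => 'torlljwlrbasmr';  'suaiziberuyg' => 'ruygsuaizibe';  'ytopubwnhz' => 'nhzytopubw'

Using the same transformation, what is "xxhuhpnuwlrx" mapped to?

Looking at the pairs, the operation is to move the first 2 characters to the end (rotate left by 2), then swap the front and back halves of the string.
Working it through for "xxhuhpnuwlrx": intermediate "huhpnuwlrxxx", final "wlrxxxhuhpnu".

wlrxxxhuhpnu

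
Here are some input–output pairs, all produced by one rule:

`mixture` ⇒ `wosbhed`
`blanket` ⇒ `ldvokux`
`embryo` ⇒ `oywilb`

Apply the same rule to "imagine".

Rule — shift every letter 10 places forward in the alphabet (wrapping around), then take characters alternately from the front and the back (1st, last, 2nd, 2nd-last, ...).
Applying both steps to "imagine": "swkqsxo", then "sowxksq".

sowxksq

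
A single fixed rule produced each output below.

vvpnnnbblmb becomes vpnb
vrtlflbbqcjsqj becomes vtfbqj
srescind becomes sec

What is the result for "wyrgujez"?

wru

The rule is to delete the last 3 characters, then keep every other character starting from the first (positions 1st, 3rd, 5th, ...).
Applying both steps to "wyrgujez": "wyrgu", then "wru".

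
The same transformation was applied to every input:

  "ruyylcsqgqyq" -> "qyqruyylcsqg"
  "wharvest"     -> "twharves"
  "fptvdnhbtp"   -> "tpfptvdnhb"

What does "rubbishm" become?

mrubbish

Rule — move the first 3 characters to the end (rotate left by 3), then swap the front and back halves of the string.
"rubbishm" → "bishmrub" → "mrubbish".
(Check on "ruyylcsqgqyq": → "ylcsqgqyqruy" → "qyqruyylcsqg" ✓)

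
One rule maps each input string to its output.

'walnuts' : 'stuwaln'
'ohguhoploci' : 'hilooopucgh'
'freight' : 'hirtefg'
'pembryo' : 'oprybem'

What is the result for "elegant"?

The transformation: sort the characters into alphabetical order, then move the first 3 characters to the end (rotate left by 3).
Starting from "elegant": after the first operation, "aeeglnt"; after the second, "glntaee".

glntaee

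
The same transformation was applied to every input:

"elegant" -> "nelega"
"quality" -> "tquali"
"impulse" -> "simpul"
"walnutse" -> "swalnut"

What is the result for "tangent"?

The pattern: delete the last character, then move the last character to the front.
For "tangent", step one produces "tangen"; step two turns that into "ntange".

ntange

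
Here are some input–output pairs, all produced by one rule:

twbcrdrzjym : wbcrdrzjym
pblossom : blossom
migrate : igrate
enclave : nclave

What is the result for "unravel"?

The pattern: delete the first character.
On "unravel" that produces "nravel".

nravel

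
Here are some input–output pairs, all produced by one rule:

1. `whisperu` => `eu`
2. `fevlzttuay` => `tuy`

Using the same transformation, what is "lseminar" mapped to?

Looking at the pairs, the operation is to keep every other character starting from the second (positions 2nd, 4th, 6th, ...), then delete the first 2 characters.
Starting from "lseminar": after the first operation, "smnr"; after the second, "nr".

nr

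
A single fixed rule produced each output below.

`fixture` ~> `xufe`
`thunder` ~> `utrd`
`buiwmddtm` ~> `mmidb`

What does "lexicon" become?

xnlc

Looking at the pairs, the operation is to keep every other character starting from the first (positions 1st, 3rd, 5th, ...), then sort the characters into reverse alphabetical order.
For "lexicon" the result is "xnlc".
(Check on "buiwmddtm": → "bimdm" → "mmidb" ✓)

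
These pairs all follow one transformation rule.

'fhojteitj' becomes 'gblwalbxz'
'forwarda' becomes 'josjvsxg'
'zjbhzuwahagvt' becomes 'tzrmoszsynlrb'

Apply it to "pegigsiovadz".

yaykagnsvrhw

The transformation: shift every letter 8 places backward in the alphabet (wrapping around), then move the first 2 characters to the end (rotate left by 2).
For "pegigsiovadz", step one produces "hwyaykagnsvr"; step two turns that into "yaykagnsvrhw".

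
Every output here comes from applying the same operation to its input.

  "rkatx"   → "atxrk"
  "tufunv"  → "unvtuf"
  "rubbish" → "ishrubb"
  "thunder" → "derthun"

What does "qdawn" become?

What's happening: move the last 3 characters to the front (rotate right by 3).
So "qdawn" becomes "awnqd".

awnqd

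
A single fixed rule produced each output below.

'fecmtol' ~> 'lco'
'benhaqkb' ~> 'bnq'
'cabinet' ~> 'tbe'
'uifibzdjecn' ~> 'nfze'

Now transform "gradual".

laa

The transformation: move the last character to the front, then keep one character in every 3, starting at position 1 (positions 1st, 4th, 7th, ...).
"gradual" → "lgradua" → "laa".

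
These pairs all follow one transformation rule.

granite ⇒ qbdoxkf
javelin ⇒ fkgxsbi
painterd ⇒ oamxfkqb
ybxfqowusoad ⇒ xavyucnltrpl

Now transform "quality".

qvnrxif

Rule — move the last 2 characters to the front (rotate right by 2), then shift every letter 3 places backward in the alphabet (wrapping around).
So "quality" becomes "qvnrxif".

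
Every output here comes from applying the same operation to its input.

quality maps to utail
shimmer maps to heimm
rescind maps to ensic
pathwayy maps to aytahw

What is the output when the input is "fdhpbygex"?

Each output is the input with this applied: take characters alternately from the front and the back (1st, last, 2nd, 2nd-last, ...), then delete the first 2 characters.
Applying both steps to "fdhpbygex": "fxdehgpyb", then "dehgpyb".
(Check on "rescind": → "rdensic" → "ensic" ✓)

dehgpyb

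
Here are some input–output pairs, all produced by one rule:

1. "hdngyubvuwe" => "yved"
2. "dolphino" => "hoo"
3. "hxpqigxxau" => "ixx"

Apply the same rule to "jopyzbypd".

The transformation: keep one character in every 3, starting at position 2 (positions 2nd, 5th, 8th, ...), then move the first character to the end.
For "jopyzbypd" the result is "zpo".

zpo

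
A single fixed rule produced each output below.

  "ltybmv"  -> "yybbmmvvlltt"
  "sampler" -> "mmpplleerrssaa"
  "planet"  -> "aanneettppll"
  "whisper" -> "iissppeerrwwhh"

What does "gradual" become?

aadduuaallggrr

Rule — move the first 2 characters to the end (rotate left by 2), then double every character.
For "gradual", step one produces "adualgr"; step two turns that into "aadduuaallggrr".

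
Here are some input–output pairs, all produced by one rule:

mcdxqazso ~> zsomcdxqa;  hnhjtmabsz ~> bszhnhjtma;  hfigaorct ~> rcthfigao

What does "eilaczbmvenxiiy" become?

Rule — move the last 3 characters to the front (rotate right by 3).
So "eilaczbmvenxiiy" becomes "iiyeilaczbmvenx".

iiyeilaczbmvenx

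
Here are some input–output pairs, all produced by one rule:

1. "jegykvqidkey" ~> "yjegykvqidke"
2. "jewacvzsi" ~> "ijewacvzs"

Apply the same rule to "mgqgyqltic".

cmgqgyqlti

Rule — move the last character to the front.
Applying that to "mgqgyqltic" gives "cmgqgyqlti".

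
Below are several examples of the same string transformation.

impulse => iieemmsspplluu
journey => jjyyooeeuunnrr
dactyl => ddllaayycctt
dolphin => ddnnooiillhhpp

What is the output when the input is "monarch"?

Looking at the pairs, the operation is to take characters alternately from the front and the back (1st, last, 2nd, 2nd-last, ...), then double every character.
For "monarch", step one produces "mhocnra"; step two turns that into "mmhhooccnnrraa".

mmhhooccnnrraa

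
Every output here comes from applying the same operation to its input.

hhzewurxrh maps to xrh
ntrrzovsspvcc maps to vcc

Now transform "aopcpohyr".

Rule — keep only the last 3 characters.
"aopcpohyr" → "hyr".

hyr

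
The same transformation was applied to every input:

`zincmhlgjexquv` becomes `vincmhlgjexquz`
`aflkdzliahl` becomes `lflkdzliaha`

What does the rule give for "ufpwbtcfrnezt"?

tfpwbtcfrnezu

Each output is the input with this applied: swap the first and last characters.
On "ufpwbtcfrnezt" that produces "tfpwbtcfrnezu".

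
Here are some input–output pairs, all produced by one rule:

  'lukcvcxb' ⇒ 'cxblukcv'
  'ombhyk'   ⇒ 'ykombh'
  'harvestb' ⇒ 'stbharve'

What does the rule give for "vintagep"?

gepvinta

The rule is to move the first character to the end, then swap the front and back halves of the string.
On "vintagep" that produces "gepvinta".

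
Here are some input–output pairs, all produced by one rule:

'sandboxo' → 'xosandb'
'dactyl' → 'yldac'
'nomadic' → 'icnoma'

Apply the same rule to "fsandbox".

oxfsand

The pattern: move the last 2 characters to the front (rotate right by 2), then delete the last character.
Applying both steps to "fsandbox": "oxfsandb", then "oxfsand".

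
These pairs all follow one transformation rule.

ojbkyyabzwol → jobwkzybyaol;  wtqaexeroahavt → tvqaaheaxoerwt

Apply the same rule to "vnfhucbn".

nbfchuvn

The rule is to take characters alternately from the front and the back (1st, last, 2nd, 2nd-last, ...), then move the first 2 characters to the end (rotate left by 2).
"vnfhucbn" → "vnnbfchu" → "nbfchuvn".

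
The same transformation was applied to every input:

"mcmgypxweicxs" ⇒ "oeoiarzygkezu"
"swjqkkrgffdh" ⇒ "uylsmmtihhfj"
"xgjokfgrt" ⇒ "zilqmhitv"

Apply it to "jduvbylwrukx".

The pattern: shift every letter 2 places forward in the alphabet (wrapping around).
Applying that to "jduvbylwrukx" gives "lfwxdanytwmz".

lfwxdanytwmz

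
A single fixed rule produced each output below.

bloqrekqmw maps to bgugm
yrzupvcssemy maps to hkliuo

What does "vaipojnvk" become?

qfzl

Each output is the input with this applied: shift every letter 10 places backward in the alphabet (wrapping around), then keep every other character starting from the second (positions 2nd, 4th, 6th, ...).
On "vaipojnvk": the first step gives "lqyfezdla", and the second then gives "qfzl".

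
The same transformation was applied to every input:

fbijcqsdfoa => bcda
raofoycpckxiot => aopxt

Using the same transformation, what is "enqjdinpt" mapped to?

ndp

Each output is the input with this applied: keep one character in every 3, starting at position 2 (positions 2nd, 5th, 8th, ...).
On "enqjdinpt" that produces "ndp".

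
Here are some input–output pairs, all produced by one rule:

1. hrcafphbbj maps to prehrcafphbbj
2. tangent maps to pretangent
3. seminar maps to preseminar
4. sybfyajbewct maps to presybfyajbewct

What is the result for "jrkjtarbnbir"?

prejrkjtarbnbir

Each output is the input with this applied: prepend "pre".
Doing the same to "jrkjtarbnbir": "prejrkjtarbnbir".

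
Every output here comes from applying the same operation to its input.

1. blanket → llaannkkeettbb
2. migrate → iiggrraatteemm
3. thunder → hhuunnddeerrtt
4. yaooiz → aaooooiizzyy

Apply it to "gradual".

rraadduuaallgg

Rule — double every character, then move the first 2 characters to the end (rotate left by 2).
So "gradual" becomes "rraadduuaallgg".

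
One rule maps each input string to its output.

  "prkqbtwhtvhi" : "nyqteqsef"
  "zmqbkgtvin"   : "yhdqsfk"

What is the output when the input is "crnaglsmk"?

xdipjh

What's happening: shift every letter 3 places backward in the alphabet (wrapping around), then delete the first 3 characters.
Doing the same to "crnaglsmk": "xdipjh".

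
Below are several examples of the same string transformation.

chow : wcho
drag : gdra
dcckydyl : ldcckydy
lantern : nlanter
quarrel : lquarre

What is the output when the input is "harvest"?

tharves

The rule is to move the last character to the front.
Applying that to "harvest" gives "tharves".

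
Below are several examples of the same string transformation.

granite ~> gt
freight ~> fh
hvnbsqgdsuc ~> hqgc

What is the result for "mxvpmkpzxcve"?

Each output is the input with this applied: swap each adjacent pair of characters (1↔2, 3↔4, ...), then keep one character in every 3, starting at position 2 (positions 2nd, 5th, 8th, ...).
"mxvpmkpzxcve" → "xmpvkmzpcxev" → "mkpe".
(Check on "granite": → "rgnatie" → "gt" ✓)

mkpe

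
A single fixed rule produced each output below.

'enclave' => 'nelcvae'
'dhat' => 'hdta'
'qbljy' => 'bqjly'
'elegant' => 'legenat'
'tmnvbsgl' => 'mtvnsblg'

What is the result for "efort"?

The rule is to swap each adjacent pair of characters (1↔2, 3↔4, ...).
So "efort" becomes "ferot".

ferot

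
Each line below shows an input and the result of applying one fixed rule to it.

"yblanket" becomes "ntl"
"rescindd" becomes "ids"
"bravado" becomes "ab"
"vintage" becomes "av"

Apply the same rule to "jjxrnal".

nj

Rule — move the first 3 characters to the end (rotate left by 3), then keep one character in every 3, starting at position 2 (positions 2nd, 5th, 8th, ...).
Applying both steps to "jjxrnal": "rnaljjx", then "nj".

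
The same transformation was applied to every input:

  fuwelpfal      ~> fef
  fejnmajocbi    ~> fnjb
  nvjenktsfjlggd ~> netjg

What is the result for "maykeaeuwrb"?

The pattern: keep one character in every 3, starting at position 1 (positions 1st, 4th, 7th, ...).
For "maykeaeuwrb" the result is "mker".

mker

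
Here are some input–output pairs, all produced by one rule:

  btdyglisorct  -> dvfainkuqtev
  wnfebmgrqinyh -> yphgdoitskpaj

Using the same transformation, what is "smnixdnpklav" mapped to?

uopkzfprmncx

What's happening: shift every letter 2 places forward in the alphabet (wrapping around).
"smnixdnpklav" → "uopkzfprmncx".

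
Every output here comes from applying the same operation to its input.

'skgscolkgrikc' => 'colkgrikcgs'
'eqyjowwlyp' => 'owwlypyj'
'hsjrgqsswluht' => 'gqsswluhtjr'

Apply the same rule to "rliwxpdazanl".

Looking at the pairs, the operation is to delete the first 2 characters, then move the first 2 characters to the end (rotate left by 2).
Working it through for "rliwxpdazanl": intermediate "iwxpdazanl", final "xpdazanliw".

xpdazanliw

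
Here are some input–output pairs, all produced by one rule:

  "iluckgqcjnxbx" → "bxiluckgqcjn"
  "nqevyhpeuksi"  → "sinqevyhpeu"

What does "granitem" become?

Looking at the pairs, the operation is to move the last 2 characters to the front (rotate right by 2), then delete the last character.
Applying that to "granitem" gives "emgrani".

emgrani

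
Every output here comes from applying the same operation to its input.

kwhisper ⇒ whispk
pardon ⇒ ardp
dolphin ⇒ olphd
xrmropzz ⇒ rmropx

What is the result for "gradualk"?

raduag

In each case the input is transformed by: delete the last 2 characters, then move the first character to the end.
Starting from "gradualk": after the first operation, "gradua"; after the second, "raduag".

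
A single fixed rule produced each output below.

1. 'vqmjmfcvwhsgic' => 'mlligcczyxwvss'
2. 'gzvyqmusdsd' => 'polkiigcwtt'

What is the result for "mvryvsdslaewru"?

Rule — sort the characters into reverse alphabetical order, then shift every letter 10 places backward in the alphabet (wrapping around).
Starting from "mvryvsdslaewru": after the first operation, "ywvvussrrmleda"; after the second, "omllkiihhcbutq".

omllkiihhcbutq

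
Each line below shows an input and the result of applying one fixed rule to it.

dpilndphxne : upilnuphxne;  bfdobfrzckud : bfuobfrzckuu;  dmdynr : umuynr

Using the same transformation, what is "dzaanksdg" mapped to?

Looking at the pairs, the operation is to replace every "d" with "u".
So "dzaanksdg" becomes "uzaanksug".

uzaanksug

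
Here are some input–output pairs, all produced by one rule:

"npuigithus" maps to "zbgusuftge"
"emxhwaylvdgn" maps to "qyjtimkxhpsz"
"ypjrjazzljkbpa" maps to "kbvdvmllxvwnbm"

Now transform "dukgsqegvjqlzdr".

The rule is to shift every letter 12 places forward in the alphabet (wrapping around).
So "dukgsqegvjqlzdr" becomes "pgwsecqshvcxlpd".

pgwsecqshvcxlpd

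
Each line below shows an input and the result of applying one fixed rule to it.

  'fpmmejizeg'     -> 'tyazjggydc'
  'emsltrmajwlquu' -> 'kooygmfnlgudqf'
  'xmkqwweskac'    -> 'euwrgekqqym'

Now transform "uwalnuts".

onmoqufh

Looking at the pairs, the operation is to shift every letter 6 places backward in the alphabet (wrapping around), then move the last 3 characters to the front (rotate right by 3).
Starting from "uwalnuts": after the first operation, "oqufhonm"; after the second, "onmoqufh".
(Check on "xmkqwweskac": → "rgekqqymeuw" → "euwrgekqqym" ✓)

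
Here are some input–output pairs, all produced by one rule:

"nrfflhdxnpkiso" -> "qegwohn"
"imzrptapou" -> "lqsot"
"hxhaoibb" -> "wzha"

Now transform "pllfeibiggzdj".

kehhfc

The pattern: keep every other character starting from the second (positions 2nd, 4th, 6th, ...), then shift every letter 1 place backward in the alphabet (wrapping around).
"pllfeibiggzdj" → "lfiigd" → "kehhfc".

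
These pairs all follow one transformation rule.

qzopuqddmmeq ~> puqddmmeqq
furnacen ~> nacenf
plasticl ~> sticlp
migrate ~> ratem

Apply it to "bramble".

mbleb

In each case the input is transformed by: move the first 3 characters to the end (rotate left by 3), then delete the last 2 characters.
Applying both steps to "bramble": "mblebra", then "mbleb".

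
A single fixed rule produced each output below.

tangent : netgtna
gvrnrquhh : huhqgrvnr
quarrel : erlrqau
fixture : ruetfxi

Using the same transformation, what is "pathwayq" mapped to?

The pattern: move the last 2 characters to the front (rotate right by 2), then take characters alternately from the front and the back (1st, last, 2nd, 2nd-last, ...).
Starting from "pathwayq": after the first operation, "yqpathwa"; after the second, "yaqwphat".

yaqwphat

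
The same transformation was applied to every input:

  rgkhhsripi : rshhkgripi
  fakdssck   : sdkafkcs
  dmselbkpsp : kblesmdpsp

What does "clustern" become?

Each output is the input with this applied: move the last 3 characters to the front (rotate right by 3), then reverse the string.
Doing the same to "clustern": "tsulcnre".
(Check on "fakdssck": → "sckfakds" → "sdkafkcs" ✓)

tsulcnre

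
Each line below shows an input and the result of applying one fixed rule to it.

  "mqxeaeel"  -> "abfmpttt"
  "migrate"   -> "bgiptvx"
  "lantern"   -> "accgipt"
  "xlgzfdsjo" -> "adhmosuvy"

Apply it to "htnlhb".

The rule is to shift every letter 11 places backward in the alphabet (wrapping around), then sort the characters into alphabetical order.
"htnlhb" → "wicawq" → "aciqww".
(Check on "lantern": → "apcitgc" → "accgipt" ✓)

aciqww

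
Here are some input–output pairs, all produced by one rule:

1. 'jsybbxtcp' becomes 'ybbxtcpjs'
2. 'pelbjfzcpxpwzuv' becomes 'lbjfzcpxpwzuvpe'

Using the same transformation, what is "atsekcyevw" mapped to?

The pattern: move the first 2 characters to the end (rotate left by 2).
So "atsekcyevw" becomes "sekcyevwat".

sekcyevwat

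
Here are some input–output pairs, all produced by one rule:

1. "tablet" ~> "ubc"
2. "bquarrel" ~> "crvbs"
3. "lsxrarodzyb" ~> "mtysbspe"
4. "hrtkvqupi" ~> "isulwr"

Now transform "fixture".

gjyu

The rule is to delete the last 3 characters, then shift every letter 1 place forward in the alphabet (wrapping around).
Doing the same to "fixture": "gjyu".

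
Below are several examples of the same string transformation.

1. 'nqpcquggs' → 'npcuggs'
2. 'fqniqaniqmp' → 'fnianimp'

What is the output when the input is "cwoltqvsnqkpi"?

cwoltvsnkpi

In each case the input is transformed by: remove every "q".
For "cwoltqvsnqkpi" the result is "cwoltvsnkpi".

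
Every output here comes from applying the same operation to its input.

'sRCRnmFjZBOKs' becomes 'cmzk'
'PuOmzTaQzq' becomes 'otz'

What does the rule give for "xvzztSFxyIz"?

The transformation: keep one character in every 3, starting at position 3 (positions 3rd, 6th, 9th, ...), then convert every letter to lowercase.
For "xvzztSFxyIz", step one produces "zSy"; step two turns that into "zsy".

zsy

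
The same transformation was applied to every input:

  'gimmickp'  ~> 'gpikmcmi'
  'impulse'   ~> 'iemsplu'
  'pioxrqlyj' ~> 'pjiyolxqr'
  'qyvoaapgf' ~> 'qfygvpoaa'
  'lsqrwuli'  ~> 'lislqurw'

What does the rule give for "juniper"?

jruenpi

What's happening: take characters alternately from the front and the back (1st, last, 2nd, 2nd-last, ...).
Applying that to "juniper" gives "jruenpi".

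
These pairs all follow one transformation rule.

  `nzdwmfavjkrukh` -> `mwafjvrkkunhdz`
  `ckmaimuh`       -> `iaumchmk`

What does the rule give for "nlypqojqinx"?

Rule — move the first 3 characters to the end (rotate left by 3), then swap each adjacent pair of characters (1↔2, 3↔4, ...).
For "nlypqojqinx", step one produces "pqojqinxnly"; step two turns that into "qpjoiqxnlny".
(Check on "nzdwmfavjkrukh": → "wmfavjkrukhnzd" → "mwafjvrkkunhdz" ✓)

qpjoiqxnlny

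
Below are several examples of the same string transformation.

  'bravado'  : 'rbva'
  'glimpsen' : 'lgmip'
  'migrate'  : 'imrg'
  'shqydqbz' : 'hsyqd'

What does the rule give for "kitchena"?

ikcth

Looking at the pairs, the operation is to delete the last 3 characters, then swap each adjacent pair of characters (1↔2, 3↔4, ...).
Applying both steps to "kitchena": "kitch", then "ikcth".
(Check on "glimpsen": → "glimp" → "lgmip" ✓)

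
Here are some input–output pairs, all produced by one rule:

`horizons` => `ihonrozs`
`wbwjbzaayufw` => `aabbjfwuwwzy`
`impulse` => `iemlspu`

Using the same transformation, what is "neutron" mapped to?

What's happening: sort the characters into alphabetical order, then swap each adjacent pair of characters (1↔2, 3↔4, ...).
Starting from "neutron": after the first operation, "ennortu"; after the second, "neontru".

neontru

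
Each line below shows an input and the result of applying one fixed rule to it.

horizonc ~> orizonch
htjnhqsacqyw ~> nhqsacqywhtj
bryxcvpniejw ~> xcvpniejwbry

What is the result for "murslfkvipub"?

In each case the input is transformed by: move the last 3 characters to the front (rotate right by 3), then swap the front and back halves of the string.
Starting from "murslfkvipub": after the first operation, "pubmurslfkvi"; after the second, "slfkvipubmur".

slfkvipubmur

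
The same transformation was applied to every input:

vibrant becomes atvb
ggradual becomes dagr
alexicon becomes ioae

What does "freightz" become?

gtfe

The transformation: keep every other character starting from the first (positions 1st, 3rd, 5th, ...), then move the last 2 characters to the front (rotate right by 2).
"freightz" → "fegt" → "gtfe".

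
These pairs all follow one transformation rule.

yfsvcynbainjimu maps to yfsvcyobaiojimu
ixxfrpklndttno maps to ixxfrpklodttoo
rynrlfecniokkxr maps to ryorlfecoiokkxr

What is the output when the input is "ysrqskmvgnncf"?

ysrqskmvgoocf

The transformation: replace every "n" with "o".
So "ysrqskmvgnncf" becomes "ysrqskmvgoocf".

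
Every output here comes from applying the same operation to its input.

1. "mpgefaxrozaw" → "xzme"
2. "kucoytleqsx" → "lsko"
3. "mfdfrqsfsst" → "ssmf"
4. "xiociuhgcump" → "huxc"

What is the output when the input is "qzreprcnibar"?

Looking at the pairs, the operation is to keep one character in every 3, starting at position 1 (positions 1st, 4th, 7th, ...), then swap the front and back halves of the string.
For "qzreprcnibar", step one produces "qecb"; step two turns that into "cbqe".

cbqe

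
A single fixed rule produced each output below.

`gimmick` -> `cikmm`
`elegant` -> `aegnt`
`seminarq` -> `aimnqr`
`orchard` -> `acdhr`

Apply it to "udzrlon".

The rule is to delete the first 2 characters, then sort the characters into alphabetical order.
Doing the same to "udzrlon": "lnorz".

lnorz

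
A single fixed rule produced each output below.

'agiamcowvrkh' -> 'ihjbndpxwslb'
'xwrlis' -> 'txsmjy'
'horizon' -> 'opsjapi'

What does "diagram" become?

The transformation: shift every letter 1 place forward in the alphabet (wrapping around), then swap the first and last characters.
"diagram" → "ejbhsbn" → "njbhsbe".

njbhsbe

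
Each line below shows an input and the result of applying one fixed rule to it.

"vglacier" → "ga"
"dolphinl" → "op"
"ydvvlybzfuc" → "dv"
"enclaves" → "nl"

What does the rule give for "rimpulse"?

ip

The pattern: keep every other character starting from the second (positions 2nd, 4th, 6th, ...), then keep only the first 2 characters.
Working it through for "rimpulse": intermediate "iple", final "ip".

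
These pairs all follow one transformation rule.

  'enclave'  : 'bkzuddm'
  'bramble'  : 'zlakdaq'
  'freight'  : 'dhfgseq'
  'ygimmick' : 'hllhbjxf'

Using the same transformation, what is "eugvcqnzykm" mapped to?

fubpmyxjldt

In each case the input is transformed by: move the first 2 characters to the end (rotate left by 2), then shift every letter 1 place backward in the alphabet (wrapping around).
Working it through for "eugvcqnzykm": intermediate "gvcqnzykmeu", final "fubpmyxjldt".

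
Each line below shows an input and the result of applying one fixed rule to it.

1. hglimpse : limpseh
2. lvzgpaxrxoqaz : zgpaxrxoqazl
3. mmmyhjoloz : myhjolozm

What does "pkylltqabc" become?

In each case the input is transformed by: move the first character to the end, then delete the first character.
Applying both steps to "pkylltqabc": "kylltqabcp", then "ylltqabcp".
(Check on "mmmyhjoloz": → "mmyhjolozm" → "myhjolozm" ✓)

ylltqabcp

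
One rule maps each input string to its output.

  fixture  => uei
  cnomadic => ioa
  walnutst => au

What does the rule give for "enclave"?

aee

What's happening: move the last 3 characters to the front (rotate right by 3), then keep only the vowels.
Working it through for "enclave": intermediate "aveencl", final "aee".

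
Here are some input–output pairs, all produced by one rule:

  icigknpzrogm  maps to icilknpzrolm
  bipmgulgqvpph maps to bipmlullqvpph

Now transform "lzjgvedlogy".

The rule is to replace every "g" with "l".
So "lzjgvedlogy" becomes "lzjlvedloly".

lzjlvedloly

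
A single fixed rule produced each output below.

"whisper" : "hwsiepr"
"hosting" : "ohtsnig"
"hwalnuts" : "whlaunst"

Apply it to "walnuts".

Rule — swap each adjacent pair of characters (1↔2, 3↔4, ...).
Doing the same to "walnuts": "awnltus".

awnltus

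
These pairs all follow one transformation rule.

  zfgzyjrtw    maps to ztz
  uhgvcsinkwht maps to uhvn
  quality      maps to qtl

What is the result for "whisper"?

wes

The transformation: take characters alternately from the front and the back (1st, last, 2nd, 2nd-last, ...), then keep one character in every 3, starting at position 1 (positions 1st, 4th, 7th, ...).
Starting from "whisper": after the first operation, "wrheips"; after the second, "wes".
(Check on "zfgzyjrtw": → "zwftgrzjy" → "ztz" ✓)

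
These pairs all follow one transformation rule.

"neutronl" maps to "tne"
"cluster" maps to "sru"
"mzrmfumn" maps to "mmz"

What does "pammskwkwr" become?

Rule — move the first 3 characters to the end (rotate left by 3), then keep one character in every 3, starting at position 1 (positions 1st, 4th, 7th, ...).
"pammskwkwr" → "mskwkwrpam" → "mwrm".

mwrm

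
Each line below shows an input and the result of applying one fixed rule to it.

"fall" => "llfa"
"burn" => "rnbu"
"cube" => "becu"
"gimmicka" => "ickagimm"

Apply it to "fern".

rnfe

The transformation: swap the front and back halves of the string.
"fern" → "rnfe".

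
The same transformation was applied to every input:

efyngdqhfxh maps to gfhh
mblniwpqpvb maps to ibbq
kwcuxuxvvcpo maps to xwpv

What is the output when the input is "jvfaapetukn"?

The pattern: keep one character in every 3, starting at position 2 (positions 2nd, 5th, 8th, ...), then swap each adjacent pair of characters (1↔2, 3↔4, ...).
So "jvfaapetukn" becomes "avnt".

avnt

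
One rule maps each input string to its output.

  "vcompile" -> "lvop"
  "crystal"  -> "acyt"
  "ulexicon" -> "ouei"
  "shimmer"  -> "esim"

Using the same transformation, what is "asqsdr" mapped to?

The rule is to move the last 2 characters to the front (rotate right by 2), then keep every other character starting from the first (positions 1st, 3rd, 5th, ...).
For "asqsdr" the result is "daq".

daq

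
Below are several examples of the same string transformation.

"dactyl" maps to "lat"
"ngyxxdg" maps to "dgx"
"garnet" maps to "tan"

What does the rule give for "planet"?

Rule — keep every other character starting from the second (positions 2nd, 4th, 6th, ...), then move the last character to the front.
For "planet", step one produces "lnt"; step two turns that into "tln".

tln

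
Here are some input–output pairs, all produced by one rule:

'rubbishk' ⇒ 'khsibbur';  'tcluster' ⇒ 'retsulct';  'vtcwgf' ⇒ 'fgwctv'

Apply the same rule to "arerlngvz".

Rule — reverse the string.
Doing the same to "arerlngvz": "zvgnlrera".

zvgnlrera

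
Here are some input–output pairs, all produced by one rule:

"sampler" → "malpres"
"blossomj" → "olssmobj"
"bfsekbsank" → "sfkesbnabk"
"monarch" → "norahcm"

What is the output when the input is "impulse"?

pmluesi

Looking at the pairs, the operation is to move the first character to the end, then swap each adjacent pair of characters (1↔2, 3↔4, ...).
For "impulse", step one produces "mpulsei"; step two turns that into "pmluesi".
(Check on "sampler": → "amplers" → "malpres" ✓)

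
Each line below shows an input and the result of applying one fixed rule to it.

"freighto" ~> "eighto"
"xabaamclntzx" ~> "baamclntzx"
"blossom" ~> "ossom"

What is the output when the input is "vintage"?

ntage

Each output is the input with this applied: delete the first 2 characters.
"vintage" → "ntage".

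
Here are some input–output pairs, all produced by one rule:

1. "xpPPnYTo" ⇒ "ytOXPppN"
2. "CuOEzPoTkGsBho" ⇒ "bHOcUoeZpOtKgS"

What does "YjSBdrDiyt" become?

IYTyJsbDRd

The pattern: flip the case of every letter, then move the last 3 characters to the front (rotate right by 3).
Working it through for "YjSBdrDiyt": intermediate "yJsbDRdIYT", final "IYTyJsbDRd".
(Check on "xpPPnYTo": → "XPppNytO" → "ytOXPppN" ✓)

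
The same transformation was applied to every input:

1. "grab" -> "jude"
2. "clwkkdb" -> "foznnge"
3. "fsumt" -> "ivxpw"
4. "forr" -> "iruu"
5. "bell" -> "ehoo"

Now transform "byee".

ebhh

The rule is to shift every letter 3 places forward in the alphabet (wrapping around).
So "byee" becomes "ebhh".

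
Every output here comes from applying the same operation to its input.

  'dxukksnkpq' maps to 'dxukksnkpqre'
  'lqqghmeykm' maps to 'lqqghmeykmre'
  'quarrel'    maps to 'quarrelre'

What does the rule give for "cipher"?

cipherre

What's happening: append "re".
So "cipher" becomes "cipherre".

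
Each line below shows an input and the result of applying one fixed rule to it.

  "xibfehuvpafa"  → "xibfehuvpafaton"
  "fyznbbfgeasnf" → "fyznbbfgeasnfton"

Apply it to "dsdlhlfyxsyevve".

dsdlhlfyxsyevveton

In each case the input is transformed by: append "ton".
Applying that to "dsdlhlfyxsyevve" gives "dsdlhlfyxsyevveton".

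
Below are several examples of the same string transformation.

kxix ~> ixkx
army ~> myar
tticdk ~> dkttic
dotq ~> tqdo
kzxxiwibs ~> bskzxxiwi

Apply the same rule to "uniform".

rmunifo

What's happening: move the last 2 characters to the front (rotate right by 2).
For "uniform" the result is "rmunifo".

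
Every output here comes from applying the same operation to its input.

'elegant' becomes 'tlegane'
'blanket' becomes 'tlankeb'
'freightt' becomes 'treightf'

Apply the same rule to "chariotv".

What's happening: swap the first and last characters.
So "chariotv" becomes "vhariotc".

vhariotc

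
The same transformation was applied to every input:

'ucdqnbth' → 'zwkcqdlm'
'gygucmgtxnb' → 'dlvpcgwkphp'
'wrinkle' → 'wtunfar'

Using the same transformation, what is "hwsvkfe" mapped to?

What's happening: move the first 3 characters to the end (rotate left by 3), then shift every letter 9 places forward in the alphabet (wrapping around).
Working it through for "hwsvkfe": intermediate "vkfehws", final "etonqfb".
(Check on "wrinkle": → "nklewri" → "wtunfar" ✓)

etonqfb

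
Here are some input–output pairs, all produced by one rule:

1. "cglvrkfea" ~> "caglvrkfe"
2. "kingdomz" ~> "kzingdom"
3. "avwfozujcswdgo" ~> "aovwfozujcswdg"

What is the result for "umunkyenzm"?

ummunkyenz

Looking at the pairs, the operation is to swap the first and last characters, then move the last character to the front.
Starting from "umunkyenzm": after the first operation, "mmunkyenzu"; after the second, "ummunkyenz".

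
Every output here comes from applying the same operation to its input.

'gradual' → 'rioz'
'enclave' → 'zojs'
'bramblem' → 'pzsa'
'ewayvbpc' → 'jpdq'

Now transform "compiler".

wzsf

What's happening: shift every letter 12 places backward in the alphabet (wrapping around), then keep only the last 4 characters.
For "compiler", step one produces "qcadwzsf"; step two turns that into "wzsf".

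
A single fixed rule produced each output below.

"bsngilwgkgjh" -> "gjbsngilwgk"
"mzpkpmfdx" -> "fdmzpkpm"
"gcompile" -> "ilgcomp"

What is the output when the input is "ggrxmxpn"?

xpggrxm

Rule — delete the last character, then move the last 2 characters to the front (rotate right by 2).
Starting from "ggrxmxpn": after the first operation, "ggrxmxp"; after the second, "xpggrxm".
(Check on "bsngilwgkgjh": → "bsngilwgkgj" → "gjbsngilwgk" ✓)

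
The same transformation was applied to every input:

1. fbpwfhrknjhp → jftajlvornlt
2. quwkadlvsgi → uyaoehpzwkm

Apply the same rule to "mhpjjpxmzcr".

The transformation: shift every letter 4 places forward in the alphabet (wrapping around).
"mhpjjpxmzcr" → "qltnntbqdgv".

qltnntbqdgv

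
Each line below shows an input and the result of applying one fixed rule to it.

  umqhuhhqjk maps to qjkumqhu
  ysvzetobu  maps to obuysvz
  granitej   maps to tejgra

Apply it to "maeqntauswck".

The transformation: move the last 3 characters to the front (rotate right by 3), then delete the last 2 characters.
"maeqntauswck" → "wckmaeqntaus" → "wckmaeqnta".

wckmaeqnta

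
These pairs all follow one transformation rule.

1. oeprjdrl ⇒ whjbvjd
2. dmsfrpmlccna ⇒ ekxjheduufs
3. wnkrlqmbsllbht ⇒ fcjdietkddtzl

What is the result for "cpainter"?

hsaflwj

What's happening: shift every letter 8 places backward in the alphabet (wrapping around), then delete the first character.
On "cpainter": the first step gives "uhsaflwj", and the second then gives "hsaflwj".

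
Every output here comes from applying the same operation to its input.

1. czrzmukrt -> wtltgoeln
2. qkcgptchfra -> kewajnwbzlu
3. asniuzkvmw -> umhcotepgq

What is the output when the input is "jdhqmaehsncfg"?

dxbkguybmhwza

Looking at the pairs, the operation is to shift every letter 6 places backward in the alphabet (wrapping around).
On "jdhqmaehsncfg" that produces "dxbkguybmhwza".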